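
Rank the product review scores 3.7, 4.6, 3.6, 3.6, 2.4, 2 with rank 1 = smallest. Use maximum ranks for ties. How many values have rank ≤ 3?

Sorted (ascending): 2, 2.4, 3.6, 3.6, 3.7, 4.6
The 2 values of 3.6 occupy positions 3–4 → each gets rank 4.
Ranks ≤ 3: {1, 2} → 2 values.

2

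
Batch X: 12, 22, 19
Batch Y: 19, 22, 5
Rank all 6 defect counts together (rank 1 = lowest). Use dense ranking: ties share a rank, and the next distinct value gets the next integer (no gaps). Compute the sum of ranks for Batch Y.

Sorted (ascending): 5, 12, 19, 19, 22, 22
The 2 values of 19 share dense rank 3.
The 2 values of 22 share dense rank 4.
Remaining distinct values take the next consecutive integers.
Batch Y values → pooled ranks: 19→3, 22→4, 5→1
Rank sum = 3 + 4 + 1 = 8

8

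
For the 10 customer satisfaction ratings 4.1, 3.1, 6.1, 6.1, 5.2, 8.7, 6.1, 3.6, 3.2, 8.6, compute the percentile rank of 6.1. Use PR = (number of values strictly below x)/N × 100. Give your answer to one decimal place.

N = 10.
Strictly below 6.1: 5. Equal to 6.1: 3.
PR = 5/10 × 100 = 50.0

50.0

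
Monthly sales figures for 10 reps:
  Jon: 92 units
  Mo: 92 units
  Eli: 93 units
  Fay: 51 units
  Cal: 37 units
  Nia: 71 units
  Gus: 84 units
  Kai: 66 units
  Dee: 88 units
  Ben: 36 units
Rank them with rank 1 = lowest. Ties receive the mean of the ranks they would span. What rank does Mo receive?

8.5

Sorted (ascending): 36, 37, 51, 66, 71, 84, 88, 92, 92, 93
The 2 values of 92 occupy positions 8–9 → average rank (8+9)/2 = 8.5.
Mo has value 92 units → rank 8.5.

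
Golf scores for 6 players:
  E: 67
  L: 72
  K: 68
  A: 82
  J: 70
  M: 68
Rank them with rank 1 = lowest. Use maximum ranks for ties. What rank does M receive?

Sorted (ascending): 67, 68, 68, 70, 72, 82
The 2 values of 68 occupy positions 2–3 → each gets rank 3.
M has value 68 → rank 3.

3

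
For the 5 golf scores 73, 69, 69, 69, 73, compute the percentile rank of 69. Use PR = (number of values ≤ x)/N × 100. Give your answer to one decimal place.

60.0

N = 5.
Strictly below 69: 0. Equal to 69: 3.
PR = 3/5 × 100 = 60.0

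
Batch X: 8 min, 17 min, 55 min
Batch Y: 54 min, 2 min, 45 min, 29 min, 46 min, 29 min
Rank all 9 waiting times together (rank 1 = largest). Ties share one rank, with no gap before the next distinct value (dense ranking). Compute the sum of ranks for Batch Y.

Sorted (descending): 55, 54, 46, 45, 29, 29, 17, 8, 2
The 2 values of 29 share dense rank 5.
Remaining distinct values take the next consecutive integers.
Batch Y values → pooled ranks: 54→2, 2→8, 45→4, 29→5, 46→3, 29→5
Rank sum = 2 + 8 + 4 + 5 + 3 + 5 = 27

27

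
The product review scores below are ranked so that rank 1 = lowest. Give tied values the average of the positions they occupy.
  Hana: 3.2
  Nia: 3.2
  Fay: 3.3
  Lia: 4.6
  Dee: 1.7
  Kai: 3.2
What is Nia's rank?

3

Sorted (ascending): 1.7, 3.2, 3.2, 3.2, 3.3, 4.6
The 3 values of 3.2 occupy positions 2–4 → average rank 3.
Nia has value 3.2 → rank 3.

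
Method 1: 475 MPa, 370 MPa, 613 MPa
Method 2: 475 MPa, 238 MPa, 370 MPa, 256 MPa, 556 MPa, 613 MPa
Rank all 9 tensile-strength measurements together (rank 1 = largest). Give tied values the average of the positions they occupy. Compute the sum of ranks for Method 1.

12.5

Sorted (descending): 613, 613, 556, 475, 475, 370, 370, 256, 238
The 2 values of 613 occupy positions 1–2 → average rank (1+2)/2 = 1.5.
The 2 values of 475 occupy positions 4–5 → average rank (4+5)/2 = 4.5.
The 2 values of 370 occupy positions 6–7 → average rank (6+7)/2 = 6.5.
Method 1 values → pooled ranks: 475→4.5, 370→6.5, 613→1.5
Rank sum = 4.5 + 6.5 + 1.5 = 12.5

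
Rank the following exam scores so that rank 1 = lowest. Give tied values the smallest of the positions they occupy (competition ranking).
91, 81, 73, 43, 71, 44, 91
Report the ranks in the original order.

6, 5, 4, 1, 3, 2, 6

Sorted (ascending): 43, 44, 71, 73, 81, 91, 91
The 2 values of 91 occupy positions 6–7 → each gets rank 6.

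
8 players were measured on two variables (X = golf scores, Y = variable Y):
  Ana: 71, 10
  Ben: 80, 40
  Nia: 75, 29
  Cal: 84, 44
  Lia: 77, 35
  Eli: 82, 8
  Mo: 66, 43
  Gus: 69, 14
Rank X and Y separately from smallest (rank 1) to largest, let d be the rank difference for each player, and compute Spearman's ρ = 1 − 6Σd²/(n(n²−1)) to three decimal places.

Ranks of variable 1: 3, 6, 4, 8, 5, 7, 1, 2
Ranks of variable 2: 2, 6, 4, 8, 5, 1, 7, 3
d = r₁ − r₂: 1, 0, 0, 0, 0, 6, -6, -1
d²: 1, 0, 0, 0, 0, 36, 36, 1; Σd² = 74
ρ = 1 − 6·74/(8·63) = 1 − 444/504 = 0.119

0.119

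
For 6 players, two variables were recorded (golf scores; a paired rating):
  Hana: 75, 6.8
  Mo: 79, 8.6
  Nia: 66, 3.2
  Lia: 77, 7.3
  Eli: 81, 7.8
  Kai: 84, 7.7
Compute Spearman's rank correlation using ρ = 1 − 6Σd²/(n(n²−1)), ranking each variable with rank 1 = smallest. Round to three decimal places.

Ranks of variable 1: 2, 4, 1, 3, 5, 6
Ranks of variable 2: 2, 6, 1, 3, 5, 4
d = r₁ − r₂: 0, -2, 0, 0, 0, 2
d²: 0, 4, 0, 0, 0, 4; Σd² = 8
ρ = 1 − 6·8/(6·35) = 1 − 48/210 = 0.771

0.771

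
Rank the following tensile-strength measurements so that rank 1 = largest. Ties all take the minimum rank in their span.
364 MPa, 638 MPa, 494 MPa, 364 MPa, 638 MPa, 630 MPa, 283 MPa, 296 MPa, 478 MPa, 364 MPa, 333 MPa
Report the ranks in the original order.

6, 1, 4, 6, 1, 3, 11, 10, 5, 6, 9

Sorted (descending): 638, 638, 630, 494, 478, 364, 364, 364, 333, 296, 283
The 2 values of 638 occupy positions 1–2 → each gets rank 1.
The 3 values of 364 occupy positions 6–8 → each gets rank 6.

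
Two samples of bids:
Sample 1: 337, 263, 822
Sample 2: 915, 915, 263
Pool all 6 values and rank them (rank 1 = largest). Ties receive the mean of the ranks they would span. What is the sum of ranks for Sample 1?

12.5

Sorted (descending): 915, 915, 822, 337, 263, 263
The 2 values of 915 occupy positions 1–2 → average rank (1+2)/2 = 1.5.
The 2 values of 263 occupy positions 5–6 → average rank (5+6)/2 = 5.5.
Sample 1 values → pooled ranks: 337→4, 263→5.5, 822→3
Rank sum = 4 + 5.5 + 3 = 12.5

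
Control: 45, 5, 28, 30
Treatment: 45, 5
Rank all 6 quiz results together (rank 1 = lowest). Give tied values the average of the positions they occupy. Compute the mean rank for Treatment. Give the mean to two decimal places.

Sorted (ascending): 5, 5, 28, 30, 45, 45
The 2 values of 5 occupy positions 1–2 → average rank (1+2)/2 = 1.5.
The 2 values of 45 occupy positions 5–6 → average rank (5+6)/2 = 5.5.
Treatment values → pooled ranks: 45→5.5, 5→1.5
Mean rank = (5.5 + 1.5) / 2 = 3.50

3.50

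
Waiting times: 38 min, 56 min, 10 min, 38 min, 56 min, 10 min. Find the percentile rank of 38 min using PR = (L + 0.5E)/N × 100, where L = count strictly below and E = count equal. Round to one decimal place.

50.0

N = 6.
Strictly below 38: 2. Equal to 38: 2.
PR = (2 + 0.5·2)/6 × 100 = 50.0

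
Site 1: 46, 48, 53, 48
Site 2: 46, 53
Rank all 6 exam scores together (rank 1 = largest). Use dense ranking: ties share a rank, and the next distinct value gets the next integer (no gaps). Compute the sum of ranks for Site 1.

8

Sorted (descending): 53, 53, 48, 48, 46, 46
The 2 values of 53 share dense rank 1.
The 2 values of 48 share dense rank 2.
The 2 values of 46 share dense rank 3.
Site 1 values → pooled ranks: 46→3, 48→2, 53→1, 48→2
Rank sum = 3 + 2 + 1 + 2 = 8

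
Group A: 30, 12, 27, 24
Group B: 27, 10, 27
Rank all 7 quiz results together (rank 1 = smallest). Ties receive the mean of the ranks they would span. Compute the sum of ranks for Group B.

Sorted (ascending): 10, 12, 24, 27, 27, 27, 30
The 3 values of 27 occupy positions 4–6 → average rank 5.
Group B values → pooled ranks: 27→5, 10→1, 27→5
Rank sum = 5 + 1 + 5 = 11

11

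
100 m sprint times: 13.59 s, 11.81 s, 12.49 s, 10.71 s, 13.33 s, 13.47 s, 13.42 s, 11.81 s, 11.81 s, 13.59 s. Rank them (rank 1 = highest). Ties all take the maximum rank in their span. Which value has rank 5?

Sorted (descending): 13.59, 13.59, 13.47, 13.42, 13.33, 12.49, 11.81, 11.81, 11.81, 10.71
The 2 values of 13.59 occupy positions 1–2 → each gets rank 2.
The 3 values of 11.81 occupy positions 7–9 → each gets rank 9.
Rank 5 → value 13.33.

13.33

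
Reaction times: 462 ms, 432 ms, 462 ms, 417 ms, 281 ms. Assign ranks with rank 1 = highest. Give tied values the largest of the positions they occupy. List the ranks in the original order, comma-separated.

2, 3, 2, 4, 5

Sorted (descending): 462, 462, 432, 417, 281
The 2 values of 462 occupy positions 1–2 → each gets rank 2.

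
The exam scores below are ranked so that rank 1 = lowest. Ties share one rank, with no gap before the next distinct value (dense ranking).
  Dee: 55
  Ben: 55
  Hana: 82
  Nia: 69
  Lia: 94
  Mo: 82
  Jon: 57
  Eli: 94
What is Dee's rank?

Sorted (ascending): 55, 55, 57, 69, 82, 82, 94, 94
The 2 values of 55 share dense rank 1.
The 2 values of 82 share dense rank 4.
The 2 values of 94 share dense rank 5.
Remaining distinct values take the next consecutive integers.
Dee has value 55 → rank 1.

1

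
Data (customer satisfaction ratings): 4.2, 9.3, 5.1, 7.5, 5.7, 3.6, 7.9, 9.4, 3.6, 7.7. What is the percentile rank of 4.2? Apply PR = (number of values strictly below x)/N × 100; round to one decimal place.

20.0

N = 10.
Strictly below 4.2: 2. Equal to 4.2: 1.
PR = 2/10 × 100 = 20.0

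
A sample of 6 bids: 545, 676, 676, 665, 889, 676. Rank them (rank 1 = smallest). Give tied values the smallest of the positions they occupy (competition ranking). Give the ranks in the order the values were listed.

Sorted (ascending): 545, 665, 676, 676, 676, 889
The 3 values of 676 occupy positions 3–5 → each gets rank 3.

1, 3, 3, 2, 6, 3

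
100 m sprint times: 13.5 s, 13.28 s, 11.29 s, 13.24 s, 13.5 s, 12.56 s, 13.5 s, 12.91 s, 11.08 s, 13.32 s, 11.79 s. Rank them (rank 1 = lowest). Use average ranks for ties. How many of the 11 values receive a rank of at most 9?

Sorted (ascending): 11.08, 11.29, 11.79, 12.56, 12.91, 13.24, 13.28, 13.32, 13.5, 13.5, 13.5
The 3 values of 13.5 occupy positions 9–11 → average rank 10.
Ranks ≤ 9: {1, 2, 3, 4, 5, 6, 7, 8} → 8 values.

8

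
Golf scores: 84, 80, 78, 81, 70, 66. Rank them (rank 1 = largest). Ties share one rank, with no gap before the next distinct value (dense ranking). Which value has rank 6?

66

Sorted (descending): 84, 81, 80, 78, 70, 66
No ties — each value takes its position as its rank.
Rank 6 → value 66.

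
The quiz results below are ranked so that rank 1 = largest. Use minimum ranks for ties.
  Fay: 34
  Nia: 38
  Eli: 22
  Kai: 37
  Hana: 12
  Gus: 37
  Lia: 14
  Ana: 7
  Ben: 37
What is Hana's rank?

8

Sorted (descending): 38, 37, 37, 37, 34, 22, 14, 12, 7
The 3 values of 37 occupy positions 2–4 → each gets rank 2.
Hana has value 12 → rank 8.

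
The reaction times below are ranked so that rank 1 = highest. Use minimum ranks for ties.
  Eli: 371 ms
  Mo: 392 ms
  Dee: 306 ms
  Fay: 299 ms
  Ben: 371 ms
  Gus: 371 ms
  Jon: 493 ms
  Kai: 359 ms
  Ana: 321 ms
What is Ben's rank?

3

Sorted (descending): 493, 392, 371, 371, 371, 359, 321, 306, 299
The 3 values of 371 occupy positions 3–5 → each gets rank 3.
Ben has value 371 ms → rank 3.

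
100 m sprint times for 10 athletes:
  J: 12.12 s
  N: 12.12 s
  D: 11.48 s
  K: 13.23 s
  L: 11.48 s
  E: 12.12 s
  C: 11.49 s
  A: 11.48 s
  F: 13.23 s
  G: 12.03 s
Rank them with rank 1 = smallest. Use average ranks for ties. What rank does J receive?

7

Sorted (ascending): 11.48, 11.48, 11.48, 11.49, 12.03, 12.12, 12.12, 12.12, 13.23, 13.23
The 3 values of 11.48 occupy positions 1–3 → average rank 2.
The 3 values of 12.12 occupy positions 6–8 → average rank 7.
The 2 values of 13.23 occupy positions 9–10 → average rank (9+10)/2 = 9.5.
J has value 12.12 s → rank 7.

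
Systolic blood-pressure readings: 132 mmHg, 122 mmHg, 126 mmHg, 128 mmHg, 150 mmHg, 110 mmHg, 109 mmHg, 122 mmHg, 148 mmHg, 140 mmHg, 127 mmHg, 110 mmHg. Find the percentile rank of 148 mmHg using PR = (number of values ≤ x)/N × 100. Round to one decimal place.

N = 12.
Strictly below 148: 10. Equal to 148: 1.
PR = 11/12 × 100 = 91.7

91.7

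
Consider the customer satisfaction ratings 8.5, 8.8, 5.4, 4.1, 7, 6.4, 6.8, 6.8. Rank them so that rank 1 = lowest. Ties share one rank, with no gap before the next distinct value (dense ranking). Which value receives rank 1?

4.1

Sorted (ascending): 4.1, 5.4, 6.4, 6.8, 6.8, 7, 8.5, 8.8
The 2 values of 6.8 share dense rank 4.
Remaining distinct values take the next consecutive integers.
Rank 1 → value 4.1.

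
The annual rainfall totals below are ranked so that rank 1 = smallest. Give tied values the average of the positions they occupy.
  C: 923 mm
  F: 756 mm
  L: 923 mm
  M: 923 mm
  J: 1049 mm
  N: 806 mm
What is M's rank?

Sorted (ascending): 756, 806, 923, 923, 923, 1049
The 3 values of 923 occupy positions 3–5 → average rank 4.
M has value 923 mm → rank 4.

4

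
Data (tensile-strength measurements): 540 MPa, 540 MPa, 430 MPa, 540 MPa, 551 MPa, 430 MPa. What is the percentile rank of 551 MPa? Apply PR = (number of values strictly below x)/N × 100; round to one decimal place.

N = 6.
Strictly below 551: 5. Equal to 551: 1.
PR = 5/6 × 100 = 83.3

83.3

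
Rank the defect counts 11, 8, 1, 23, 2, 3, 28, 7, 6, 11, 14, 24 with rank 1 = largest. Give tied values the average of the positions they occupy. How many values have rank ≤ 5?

Sorted (descending): 28, 24, 23, 14, 11, 11, 8, 7, 6, 3, 2, 1
The 2 values of 11 occupy positions 5–6 → average rank (5+6)/2 = 5.5.
Ranks ≤ 5: {1, 2, 3, 4} → 4 values.

4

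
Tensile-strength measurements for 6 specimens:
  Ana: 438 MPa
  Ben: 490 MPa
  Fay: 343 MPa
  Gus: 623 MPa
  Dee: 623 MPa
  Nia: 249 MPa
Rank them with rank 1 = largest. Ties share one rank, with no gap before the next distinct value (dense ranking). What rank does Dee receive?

1

Sorted (descending): 623, 623, 490, 438, 343, 249
The 2 values of 623 share dense rank 1.
Remaining distinct values take the next consecutive integers.
Dee has value 623 MPa → rank 1.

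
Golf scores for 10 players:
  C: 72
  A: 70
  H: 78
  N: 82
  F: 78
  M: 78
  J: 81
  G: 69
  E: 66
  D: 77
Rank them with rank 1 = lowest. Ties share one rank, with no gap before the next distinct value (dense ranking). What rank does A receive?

3

Sorted (ascending): 66, 69, 70, 72, 77, 78, 78, 78, 81, 82
The 3 values of 78 share dense rank 6.
Remaining distinct values take the next consecutive integers.
A has value 70 → rank 3.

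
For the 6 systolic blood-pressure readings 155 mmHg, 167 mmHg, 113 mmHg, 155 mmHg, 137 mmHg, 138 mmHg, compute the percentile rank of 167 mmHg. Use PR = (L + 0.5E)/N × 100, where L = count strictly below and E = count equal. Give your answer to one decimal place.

91.7

N = 6.
Strictly below 167: 5. Equal to 167: 1.
PR = (5 + 0.5·1)/6 × 100 = 91.7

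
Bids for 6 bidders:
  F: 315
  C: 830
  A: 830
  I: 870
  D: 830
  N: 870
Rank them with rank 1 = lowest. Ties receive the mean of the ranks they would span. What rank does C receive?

3

Sorted (ascending): 315, 830, 830, 830, 870, 870
The 3 values of 830 occupy positions 2–4 → average rank 3.
The 2 values of 870 occupy positions 5–6 → average rank (5+6)/2 = 5.5.
C has value 830 → rank 3.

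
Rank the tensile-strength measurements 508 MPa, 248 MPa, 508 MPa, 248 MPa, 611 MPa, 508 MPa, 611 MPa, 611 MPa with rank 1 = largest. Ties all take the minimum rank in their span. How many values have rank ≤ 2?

3

Sorted (descending): 611, 611, 611, 508, 508, 508, 248, 248
The 3 values of 611 occupy positions 1–3 → each gets rank 1.
The 3 values of 508 occupy positions 4–6 → each gets rank 4.
The 2 values of 248 occupy positions 7–8 → each gets rank 7.
Ranks ≤ 2: {1, 1, 1} → 3 values.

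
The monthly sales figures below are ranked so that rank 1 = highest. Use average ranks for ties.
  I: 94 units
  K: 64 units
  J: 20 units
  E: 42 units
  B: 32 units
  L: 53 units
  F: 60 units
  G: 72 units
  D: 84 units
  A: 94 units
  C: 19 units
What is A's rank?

1.5

Sorted (descending): 94, 94, 84, 72, 64, 60, 53, 42, 32, 20, 19
The 2 values of 94 occupy positions 1–2 → average rank (1+2)/2 = 1.5.
A has value 94 units → rank 1.5.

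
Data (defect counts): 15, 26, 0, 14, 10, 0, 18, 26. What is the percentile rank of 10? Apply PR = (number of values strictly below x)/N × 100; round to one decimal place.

25.0

N = 8.
Strictly below 10: 2. Equal to 10: 1.
PR = 2/8 × 100 = 25.0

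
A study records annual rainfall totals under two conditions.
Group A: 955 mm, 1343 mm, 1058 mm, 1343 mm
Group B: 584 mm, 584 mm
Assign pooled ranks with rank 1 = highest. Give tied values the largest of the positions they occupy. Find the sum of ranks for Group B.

Sorted (descending): 1343, 1343, 1058, 955, 584, 584
The 2 values of 1343 occupy positions 1–2 → each gets rank 2.
The 2 values of 584 occupy positions 5–6 → each gets rank 6.
Group B values → pooled ranks: 584→6, 584→6
Rank sum = 6 + 6 = 12

12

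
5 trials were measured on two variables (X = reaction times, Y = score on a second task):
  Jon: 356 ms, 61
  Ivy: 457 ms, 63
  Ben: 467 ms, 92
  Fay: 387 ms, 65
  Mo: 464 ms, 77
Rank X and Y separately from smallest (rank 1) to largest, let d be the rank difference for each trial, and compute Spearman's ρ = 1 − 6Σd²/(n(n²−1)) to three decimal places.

0.900

Ranks of variable 1: 1, 3, 5, 2, 4
Ranks of variable 2: 1, 2, 5, 3, 4
d = r₁ − r₂: 0, 1, 0, -1, 0
d²: 0, 1, 0, 1, 0; Σd² = 2
ρ = 1 − 6·2/(5·24) = 1 − 12/120 = 0.900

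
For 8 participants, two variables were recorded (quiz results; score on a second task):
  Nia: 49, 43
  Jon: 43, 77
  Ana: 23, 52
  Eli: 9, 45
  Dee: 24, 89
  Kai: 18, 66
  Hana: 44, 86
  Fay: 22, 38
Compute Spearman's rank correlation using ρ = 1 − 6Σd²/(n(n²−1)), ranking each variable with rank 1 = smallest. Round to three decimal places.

0.262

Ranks of variable 1: 8, 6, 4, 1, 5, 2, 7, 3
Ranks of variable 2: 2, 6, 4, 3, 8, 5, 7, 1
d = r₁ − r₂: 6, 0, 0, -2, -3, -3, 0, 2
d²: 36, 0, 0, 4, 9, 9, 0, 4; Σd² = 62
ρ = 1 − 6·62/(8·63) = 1 − 372/504 = 0.262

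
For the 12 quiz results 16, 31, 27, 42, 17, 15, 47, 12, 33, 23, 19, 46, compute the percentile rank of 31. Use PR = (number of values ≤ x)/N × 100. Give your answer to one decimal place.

N = 12.
Strictly below 31: 7. Equal to 31: 1.
PR = 8/12 × 100 = 66.7

66.7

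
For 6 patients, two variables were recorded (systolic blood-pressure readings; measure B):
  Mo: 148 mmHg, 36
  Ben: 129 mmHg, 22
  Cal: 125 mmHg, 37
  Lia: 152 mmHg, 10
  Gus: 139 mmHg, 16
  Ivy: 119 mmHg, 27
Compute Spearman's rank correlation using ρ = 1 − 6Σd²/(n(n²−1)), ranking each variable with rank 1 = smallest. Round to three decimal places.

Ranks of variable 1: 5, 3, 2, 6, 4, 1
Ranks of variable 2: 5, 3, 6, 1, 2, 4
d = r₁ − r₂: 0, 0, -4, 5, 2, -3
d²: 0, 0, 16, 25, 4, 9; Σd² = 54
ρ = 1 − 6·54/(6·35) = 1 − 324/210 = -0.543

-0.543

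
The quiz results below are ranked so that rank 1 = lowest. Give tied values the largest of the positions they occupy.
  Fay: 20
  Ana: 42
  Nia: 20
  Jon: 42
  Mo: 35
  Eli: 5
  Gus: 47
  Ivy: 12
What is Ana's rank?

7

Sorted (ascending): 5, 12, 20, 20, 35, 42, 42, 47
The 2 values of 20 occupy positions 3–4 → each gets rank 4.
The 2 values of 42 occupy positions 6–7 → each gets rank 7.
Ana has value 42 → rank 7.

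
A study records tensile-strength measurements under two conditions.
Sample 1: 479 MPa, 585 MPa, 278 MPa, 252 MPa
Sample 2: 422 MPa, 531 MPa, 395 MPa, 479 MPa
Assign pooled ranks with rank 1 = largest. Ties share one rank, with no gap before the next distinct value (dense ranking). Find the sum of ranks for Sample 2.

Sorted (descending): 585, 531, 479, 479, 422, 395, 278, 252
The 2 values of 479 share dense rank 3.
Remaining distinct values take the next consecutive integers.
Sample 2 values → pooled ranks: 422→4, 531→2, 395→5, 479→3
Rank sum = 4 + 2 + 5 + 3 = 14

14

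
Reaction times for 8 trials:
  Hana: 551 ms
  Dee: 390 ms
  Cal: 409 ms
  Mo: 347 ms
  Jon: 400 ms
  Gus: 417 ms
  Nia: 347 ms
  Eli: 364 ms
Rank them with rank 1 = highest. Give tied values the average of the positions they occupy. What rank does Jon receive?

4

Sorted (descending): 551, 417, 409, 400, 390, 364, 347, 347
The 2 values of 347 occupy positions 7–8 → average rank (7+8)/2 = 7.5.
Jon has value 400 ms → rank 4.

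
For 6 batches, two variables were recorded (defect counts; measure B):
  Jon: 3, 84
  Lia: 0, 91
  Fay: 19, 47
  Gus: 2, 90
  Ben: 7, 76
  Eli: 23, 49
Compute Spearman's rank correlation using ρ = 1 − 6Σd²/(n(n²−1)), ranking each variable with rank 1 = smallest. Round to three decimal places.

Ranks of variable 1: 3, 1, 5, 2, 4, 6
Ranks of variable 2: 4, 6, 1, 5, 3, 2
d = r₁ − r₂: -1, -5, 4, -3, 1, 4
d²: 1, 25, 16, 9, 1, 16; Σd² = 68
ρ = 1 − 6·68/(6·35) = 1 − 408/210 = -0.943

-0.943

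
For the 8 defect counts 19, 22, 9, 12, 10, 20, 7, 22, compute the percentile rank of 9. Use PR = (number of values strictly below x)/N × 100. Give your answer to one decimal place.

12.5

N = 8.
Strictly below 9: 1. Equal to 9: 1.
PR = 1/8 × 100 = 12.5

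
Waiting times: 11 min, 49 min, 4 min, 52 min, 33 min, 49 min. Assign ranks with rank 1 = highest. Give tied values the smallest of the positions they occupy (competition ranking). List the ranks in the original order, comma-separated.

Sorted (descending): 52, 49, 49, 33, 11, 4
The 2 values of 49 occupy positions 2–3 → each gets rank 2.

5, 2, 6, 1, 4, 2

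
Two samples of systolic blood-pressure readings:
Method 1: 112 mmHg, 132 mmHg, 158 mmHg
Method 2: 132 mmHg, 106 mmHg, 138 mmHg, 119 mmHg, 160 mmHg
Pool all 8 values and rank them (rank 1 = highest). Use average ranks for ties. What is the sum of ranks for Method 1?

Sorted (descending): 160, 158, 138, 132, 132, 119, 112, 106
The 2 values of 132 occupy positions 4–5 → average rank (4+5)/2 = 4.5.
Method 1 values → pooled ranks: 112→7, 132→4.5, 158→2
Rank sum = 7 + 4.5 + 2 = 13.5

13.5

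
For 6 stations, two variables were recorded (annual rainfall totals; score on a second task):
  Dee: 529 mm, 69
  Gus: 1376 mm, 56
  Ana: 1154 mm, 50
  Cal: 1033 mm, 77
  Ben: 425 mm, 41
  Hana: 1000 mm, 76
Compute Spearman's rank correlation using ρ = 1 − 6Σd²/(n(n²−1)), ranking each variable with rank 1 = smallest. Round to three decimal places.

0.143

Ranks of variable 1: 2, 6, 5, 4, 1, 3
Ranks of variable 2: 4, 3, 2, 6, 1, 5
d = r₁ − r₂: -2, 3, 3, -2, 0, -2
d²: 4, 9, 9, 4, 0, 4; Σd² = 30
ρ = 1 − 6·30/(6·35) = 1 − 180/210 = 0.143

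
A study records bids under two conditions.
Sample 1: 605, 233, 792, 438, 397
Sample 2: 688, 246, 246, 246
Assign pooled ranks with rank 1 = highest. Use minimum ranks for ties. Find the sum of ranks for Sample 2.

Sorted (descending): 792, 688, 605, 438, 397, 246, 246, 246, 233
The 3 values of 246 occupy positions 6–8 → each gets rank 6.
Sample 2 values → pooled ranks: 688→2, 246→6, 246→6, 246→6
Rank sum = 2 + 6 + 6 + 6 = 20

20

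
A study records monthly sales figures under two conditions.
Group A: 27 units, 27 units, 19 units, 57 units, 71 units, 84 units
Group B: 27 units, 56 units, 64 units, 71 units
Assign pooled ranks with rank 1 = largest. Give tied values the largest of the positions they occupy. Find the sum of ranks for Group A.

Sorted (descending): 84, 71, 71, 64, 57, 56, 27, 27, 27, 19
The 2 values of 71 occupy positions 2–3 → each gets rank 3.
The 3 values of 27 occupy positions 7–9 → each gets rank 9.
Group A values → pooled ranks: 27→9, 27→9, 19→10, 57→5, 71→3, 84→1
Rank sum = 9 + 9 + 10 + 5 + 3 + 1 = 37

37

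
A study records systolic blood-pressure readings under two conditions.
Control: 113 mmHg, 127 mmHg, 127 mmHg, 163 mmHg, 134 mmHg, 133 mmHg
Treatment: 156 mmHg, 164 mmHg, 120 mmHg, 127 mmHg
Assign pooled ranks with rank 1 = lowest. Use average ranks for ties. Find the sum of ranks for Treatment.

Sorted (ascending): 113, 120, 127, 127, 127, 133, 134, 156, 163, 164
The 3 values of 127 occupy positions 3–5 → average rank 4.
Treatment values → pooled ranks: 156→8, 164→10, 120→2, 127→4
Rank sum = 8 + 10 + 2 + 4 = 24

24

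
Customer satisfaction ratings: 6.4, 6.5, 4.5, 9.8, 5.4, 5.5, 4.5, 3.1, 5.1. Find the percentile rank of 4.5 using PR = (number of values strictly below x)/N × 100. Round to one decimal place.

N = 9.
Strictly below 4.5: 1. Equal to 4.5: 2.
PR = 1/9 × 100 = 11.1

11.1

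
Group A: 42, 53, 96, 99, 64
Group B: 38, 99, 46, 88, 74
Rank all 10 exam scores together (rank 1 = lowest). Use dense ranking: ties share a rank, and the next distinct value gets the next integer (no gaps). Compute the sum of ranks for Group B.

Sorted (ascending): 38, 42, 46, 53, 64, 74, 88, 96, 99, 99
The 2 values of 99 share dense rank 9.
Remaining distinct values take the next consecutive integers.
Group B values → pooled ranks: 38→1, 99→9, 46→3, 88→7, 74→6
Rank sum = 1 + 9 + 3 + 7 + 6 = 26

26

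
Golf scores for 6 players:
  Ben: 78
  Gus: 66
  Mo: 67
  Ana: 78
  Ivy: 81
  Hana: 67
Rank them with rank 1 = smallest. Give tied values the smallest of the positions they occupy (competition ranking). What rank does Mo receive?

2

Sorted (ascending): 66, 67, 67, 78, 78, 81
The 2 values of 67 occupy positions 2–3 → each gets rank 2.
The 2 values of 78 occupy positions 4–5 → each gets rank 4.
Mo has value 67 → rank 2.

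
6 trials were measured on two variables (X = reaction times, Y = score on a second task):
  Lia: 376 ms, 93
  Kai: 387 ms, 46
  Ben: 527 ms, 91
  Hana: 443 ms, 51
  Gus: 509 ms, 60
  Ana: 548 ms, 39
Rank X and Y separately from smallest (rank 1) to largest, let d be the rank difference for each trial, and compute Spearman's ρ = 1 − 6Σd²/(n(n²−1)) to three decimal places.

-0.429

Ranks of variable 1: 1, 2, 5, 3, 4, 6
Ranks of variable 2: 6, 2, 5, 3, 4, 1
d = r₁ − r₂: -5, 0, 0, 0, 0, 5
d²: 25, 0, 0, 0, 0, 25; Σd² = 50
ρ = 1 − 6·50/(6·35) = 1 − 300/210 = -0.429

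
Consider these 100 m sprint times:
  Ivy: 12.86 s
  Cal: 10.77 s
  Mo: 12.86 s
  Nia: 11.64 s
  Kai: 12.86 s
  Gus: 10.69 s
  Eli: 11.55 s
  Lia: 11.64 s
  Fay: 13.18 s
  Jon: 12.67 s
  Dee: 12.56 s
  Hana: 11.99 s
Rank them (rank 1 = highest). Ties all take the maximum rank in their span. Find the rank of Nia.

Sorted (descending): 13.18, 12.86, 12.86, 12.86, 12.67, 12.56, 11.99, 11.64, 11.64, 11.55, 10.77, 10.69
The 3 values of 12.86 occupy positions 2–4 → each gets rank 4.
The 2 values of 11.64 occupy positions 8–9 → each gets rank 9.
Nia has value 11.64 s → rank 9.

9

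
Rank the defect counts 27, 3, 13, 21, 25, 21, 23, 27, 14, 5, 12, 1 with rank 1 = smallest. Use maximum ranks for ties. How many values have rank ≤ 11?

10

Sorted (ascending): 1, 3, 5, 12, 13, 14, 21, 21, 23, 25, 27, 27
The 2 values of 21 occupy positions 7–8 → each gets rank 8.
The 2 values of 27 occupy positions 11–12 → each gets rank 12.
Ranks ≤ 11: {1, 2, 3, 4, 5, 6, 8, 8, 9, 10} → 10 values.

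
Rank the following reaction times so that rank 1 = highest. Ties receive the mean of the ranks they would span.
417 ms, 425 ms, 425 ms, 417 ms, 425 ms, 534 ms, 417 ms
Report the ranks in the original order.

6, 3, 3, 6, 3, 1, 6

Sorted (descending): 534, 425, 425, 425, 417, 417, 417
The 3 values of 425 occupy positions 2–4 → average rank 3.
The 3 values of 417 occupy positions 5–7 → average rank 6.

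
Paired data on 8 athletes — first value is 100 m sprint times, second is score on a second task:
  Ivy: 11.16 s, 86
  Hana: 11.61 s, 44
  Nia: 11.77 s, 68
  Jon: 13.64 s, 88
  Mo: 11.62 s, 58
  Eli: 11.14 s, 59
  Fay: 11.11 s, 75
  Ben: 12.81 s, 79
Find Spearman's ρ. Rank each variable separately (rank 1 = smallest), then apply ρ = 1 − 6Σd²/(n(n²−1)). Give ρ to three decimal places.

0.333

Ranks of variable 1: 3, 4, 6, 8, 5, 2, 1, 7
Ranks of variable 2: 7, 1, 4, 8, 2, 3, 5, 6
d = r₁ − r₂: -4, 3, 2, 0, 3, -1, -4, 1
d²: 16, 9, 4, 0, 9, 1, 16, 1; Σd² = 56
ρ = 1 − 6·56/(8·63) = 1 − 336/504 = 0.333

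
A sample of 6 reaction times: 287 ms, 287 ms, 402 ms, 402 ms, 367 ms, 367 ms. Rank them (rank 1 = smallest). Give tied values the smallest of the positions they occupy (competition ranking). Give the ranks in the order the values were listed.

1, 1, 5, 5, 3, 3

Sorted (ascending): 287, 287, 367, 367, 402, 402
The 2 values of 287 occupy positions 1–2 → each gets rank 1.
The 2 values of 367 occupy positions 3–4 → each gets rank 3.
The 2 values of 402 occupy positions 5–6 → each gets rank 5.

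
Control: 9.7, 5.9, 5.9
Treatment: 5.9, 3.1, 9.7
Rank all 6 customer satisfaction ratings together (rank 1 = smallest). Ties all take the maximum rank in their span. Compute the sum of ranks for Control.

14

Sorted (ascending): 3.1, 5.9, 5.9, 5.9, 9.7, 9.7
The 3 values of 5.9 occupy positions 2–4 → each gets rank 4.
The 2 values of 9.7 occupy positions 5–6 → each gets rank 6.
Control values → pooled ranks: 9.7→6, 5.9→4, 5.9→4
Rank sum = 6 + 4 + 4 = 14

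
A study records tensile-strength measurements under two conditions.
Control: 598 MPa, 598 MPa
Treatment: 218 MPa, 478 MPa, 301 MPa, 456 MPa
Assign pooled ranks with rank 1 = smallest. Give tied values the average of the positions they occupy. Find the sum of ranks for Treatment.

10

Sorted (ascending): 218, 301, 456, 478, 598, 598
The 2 values of 598 occupy positions 5–6 → average rank (5+6)/2 = 5.5.
Treatment values → pooled ranks: 218→1, 478→4, 301→2, 456→3
Rank sum = 1 + 4 + 2 + 3 = 10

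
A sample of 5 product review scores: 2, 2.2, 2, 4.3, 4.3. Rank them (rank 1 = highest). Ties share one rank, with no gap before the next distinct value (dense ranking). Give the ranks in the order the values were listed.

3, 2, 3, 1, 1

Sorted (descending): 4.3, 4.3, 2.2, 2, 2
The 2 values of 4.3 share dense rank 1.
The 2 values of 2 share dense rank 3.
Remaining distinct values take the next consecutive integers.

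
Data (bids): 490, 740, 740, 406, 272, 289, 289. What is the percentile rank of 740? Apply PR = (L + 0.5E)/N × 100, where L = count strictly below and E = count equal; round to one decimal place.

85.7

N = 7.
Strictly below 740: 5. Equal to 740: 2.
PR = (5 + 0.5·2)/7 × 100 = 85.7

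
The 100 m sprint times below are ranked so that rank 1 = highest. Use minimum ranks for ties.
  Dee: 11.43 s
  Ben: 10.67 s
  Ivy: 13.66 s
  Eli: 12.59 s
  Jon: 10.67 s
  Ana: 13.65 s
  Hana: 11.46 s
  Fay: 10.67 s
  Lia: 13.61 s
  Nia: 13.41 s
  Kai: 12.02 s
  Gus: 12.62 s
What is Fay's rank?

10

Sorted (descending): 13.66, 13.65, 13.61, 13.41, 12.62, 12.59, 12.02, 11.46, 11.43, 10.67, 10.67, 10.67
The 3 values of 10.67 occupy positions 10–12 → each gets rank 10.
Fay has value 10.67 s → rank 10.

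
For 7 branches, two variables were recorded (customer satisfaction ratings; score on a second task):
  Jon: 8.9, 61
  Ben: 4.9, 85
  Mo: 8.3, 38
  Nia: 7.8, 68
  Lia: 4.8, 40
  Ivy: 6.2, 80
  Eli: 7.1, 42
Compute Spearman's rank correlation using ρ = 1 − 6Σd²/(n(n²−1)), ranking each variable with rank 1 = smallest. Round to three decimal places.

-0.250

Ranks of variable 1: 7, 2, 6, 5, 1, 3, 4
Ranks of variable 2: 4, 7, 1, 5, 2, 6, 3
d = r₁ − r₂: 3, -5, 5, 0, -1, -3, 1
d²: 9, 25, 25, 0, 1, 9, 1; Σd² = 70
ρ = 1 − 6·70/(7·48) = 1 − 420/336 = -0.250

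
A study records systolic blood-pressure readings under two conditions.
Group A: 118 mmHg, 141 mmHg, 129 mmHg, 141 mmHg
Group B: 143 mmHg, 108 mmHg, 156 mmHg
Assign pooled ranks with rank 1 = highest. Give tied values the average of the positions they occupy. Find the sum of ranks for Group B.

10

Sorted (descending): 156, 143, 141, 141, 129, 118, 108
The 2 values of 141 occupy positions 3–4 → average rank (3+4)/2 = 3.5.
Group B values → pooled ranks: 143→2, 108→7, 156→1
Rank sum = 2 + 7 + 1 = 10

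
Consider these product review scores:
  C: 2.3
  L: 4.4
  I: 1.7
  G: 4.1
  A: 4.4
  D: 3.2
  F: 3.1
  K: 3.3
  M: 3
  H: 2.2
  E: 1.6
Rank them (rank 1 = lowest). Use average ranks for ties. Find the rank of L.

Sorted (ascending): 1.6, 1.7, 2.2, 2.3, 3, 3.1, 3.2, 3.3, 4.1, 4.4, 4.4
The 2 values of 4.4 occupy positions 10–11 → average rank (10+11)/2 = 10.5.
L has value 4.4 → rank 10.5.

10.5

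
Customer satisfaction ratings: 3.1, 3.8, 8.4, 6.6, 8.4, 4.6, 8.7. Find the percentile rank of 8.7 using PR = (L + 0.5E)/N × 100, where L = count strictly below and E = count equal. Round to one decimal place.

92.9

N = 7.
Strictly below 8.7: 6. Equal to 8.7: 1.
PR = (6 + 0.5·1)/7 × 100 = 92.9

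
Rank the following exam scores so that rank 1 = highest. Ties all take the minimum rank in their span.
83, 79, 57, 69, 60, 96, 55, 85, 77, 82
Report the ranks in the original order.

3, 5, 9, 7, 8, 1, 10, 2, 6, 4

Sorted (descending): 96, 85, 83, 82, 79, 77, 69, 60, 57, 55
No ties — each value takes its position as its rank.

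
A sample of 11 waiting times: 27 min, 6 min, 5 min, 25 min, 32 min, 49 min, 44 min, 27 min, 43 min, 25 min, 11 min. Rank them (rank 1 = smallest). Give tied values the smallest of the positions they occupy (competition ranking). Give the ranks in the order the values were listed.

6, 2, 1, 4, 8, 11, 10, 6, 9, 4, 3

Sorted (ascending): 5, 6, 11, 25, 25, 27, 27, 32, 43, 44, 49
The 2 values of 25 occupy positions 4–5 → each gets rank 4.
The 2 values of 27 occupy positions 6–7 → each gets rank 6.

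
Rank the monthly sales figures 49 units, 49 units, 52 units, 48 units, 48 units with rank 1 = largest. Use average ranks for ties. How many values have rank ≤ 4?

Sorted (descending): 52, 49, 49, 48, 48
The 2 values of 49 occupy positions 2–3 → average rank (2+3)/2 = 2.5.
The 2 values of 48 occupy positions 4–5 → average rank (4+5)/2 = 4.5.
Ranks ≤ 4: {1, 2.5, 2.5} → 3 values.

3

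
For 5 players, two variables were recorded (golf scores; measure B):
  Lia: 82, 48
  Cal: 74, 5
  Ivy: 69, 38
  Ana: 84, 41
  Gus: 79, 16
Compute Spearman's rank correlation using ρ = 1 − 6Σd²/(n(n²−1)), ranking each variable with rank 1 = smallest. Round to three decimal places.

Ranks of variable 1: 4, 2, 1, 5, 3
Ranks of variable 2: 5, 1, 3, 4, 2
d = r₁ − r₂: -1, 1, -2, 1, 1
d²: 1, 1, 4, 1, 1; Σd² = 8
ρ = 1 − 6·8/(5·24) = 1 − 48/120 = 0.600

0.600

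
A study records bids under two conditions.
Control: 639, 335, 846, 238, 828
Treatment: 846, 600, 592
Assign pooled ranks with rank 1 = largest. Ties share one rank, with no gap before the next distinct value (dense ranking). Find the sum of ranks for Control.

Sorted (descending): 846, 846, 828, 639, 600, 592, 335, 238
The 2 values of 846 share dense rank 1.
Remaining distinct values take the next consecutive integers.
Control values → pooled ranks: 639→3, 335→6, 846→1, 238→7, 828→2
Rank sum = 3 + 6 + 1 + 7 + 2 = 19

19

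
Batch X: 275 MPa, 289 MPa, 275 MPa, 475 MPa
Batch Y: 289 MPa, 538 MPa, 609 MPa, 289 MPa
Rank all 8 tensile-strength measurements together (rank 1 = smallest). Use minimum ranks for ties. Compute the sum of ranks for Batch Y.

21

Sorted (ascending): 275, 275, 289, 289, 289, 475, 538, 609
The 2 values of 275 occupy positions 1–2 → each gets rank 1.
The 3 values of 289 occupy positions 3–5 → each gets rank 3.
Batch Y values → pooled ranks: 289→3, 538→7, 609→8, 289→3
Rank sum = 3 + 7 + 8 + 3 = 21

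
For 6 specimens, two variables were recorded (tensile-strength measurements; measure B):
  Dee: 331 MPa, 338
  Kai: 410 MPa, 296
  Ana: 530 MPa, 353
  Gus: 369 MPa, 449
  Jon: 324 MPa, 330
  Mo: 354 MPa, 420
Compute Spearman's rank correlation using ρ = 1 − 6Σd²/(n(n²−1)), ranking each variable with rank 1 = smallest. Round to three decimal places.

Ranks of variable 1: 2, 5, 6, 4, 1, 3
Ranks of variable 2: 3, 1, 4, 6, 2, 5
d = r₁ − r₂: -1, 4, 2, -2, -1, -2
d²: 1, 16, 4, 4, 1, 4; Σd² = 30
ρ = 1 − 6·30/(6·35) = 1 − 180/210 = 0.143

0.143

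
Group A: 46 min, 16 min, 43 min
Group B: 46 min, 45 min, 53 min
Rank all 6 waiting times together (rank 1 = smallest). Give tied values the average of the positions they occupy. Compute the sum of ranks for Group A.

7.5

Sorted (ascending): 16, 43, 45, 46, 46, 53
The 2 values of 46 occupy positions 4–5 → average rank (4+5)/2 = 4.5.
Group A values → pooled ranks: 46→4.5, 16→1, 43→2
Rank sum = 4.5 + 1 + 2 = 7.5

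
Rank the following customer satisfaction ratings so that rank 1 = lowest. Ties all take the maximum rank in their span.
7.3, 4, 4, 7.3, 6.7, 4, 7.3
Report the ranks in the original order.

7, 3, 3, 7, 4, 3, 7

Sorted (ascending): 4, 4, 4, 6.7, 7.3, 7.3, 7.3
The 3 values of 4 occupy positions 1–3 → each gets rank 3.
The 3 values of 7.3 occupy positions 5–7 → each gets rank 7.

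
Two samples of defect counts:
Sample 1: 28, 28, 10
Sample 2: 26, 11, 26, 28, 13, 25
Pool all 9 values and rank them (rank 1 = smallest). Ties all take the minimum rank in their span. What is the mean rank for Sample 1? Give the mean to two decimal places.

5.00

Sorted (ascending): 10, 11, 13, 25, 26, 26, 28, 28, 28
The 2 values of 26 occupy positions 5–6 → each gets rank 5.
The 3 values of 28 occupy positions 7–9 → each gets rank 7.
Sample 1 values → pooled ranks: 28→7, 28→7, 10→1
Mean rank = (7 + 7 + 1) / 3 = 5.00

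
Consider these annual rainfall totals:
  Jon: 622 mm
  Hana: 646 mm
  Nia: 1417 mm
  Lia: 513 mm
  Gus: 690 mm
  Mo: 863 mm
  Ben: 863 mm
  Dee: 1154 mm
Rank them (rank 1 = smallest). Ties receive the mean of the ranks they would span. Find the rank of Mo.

5.5

Sorted (ascending): 513, 622, 646, 690, 863, 863, 1154, 1417
The 2 values of 863 occupy positions 5–6 → average rank (5+6)/2 = 5.5.
Mo has value 863 mm → rank 5.5.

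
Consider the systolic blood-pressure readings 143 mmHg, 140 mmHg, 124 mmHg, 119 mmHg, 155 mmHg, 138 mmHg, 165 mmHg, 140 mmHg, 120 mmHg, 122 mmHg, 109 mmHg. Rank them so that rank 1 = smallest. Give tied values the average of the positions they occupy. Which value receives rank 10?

Sorted (ascending): 109, 119, 120, 122, 124, 138, 140, 140, 143, 155, 165
The 2 values of 140 occupy positions 7–8 → average rank (7+8)/2 = 7.5.
Rank 10 → value 155.

155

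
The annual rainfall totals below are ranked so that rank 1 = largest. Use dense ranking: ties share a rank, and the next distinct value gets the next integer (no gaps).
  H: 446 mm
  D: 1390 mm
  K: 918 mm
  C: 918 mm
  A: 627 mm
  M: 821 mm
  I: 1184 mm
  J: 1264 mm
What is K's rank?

4

Sorted (descending): 1390, 1264, 1184, 918, 918, 821, 627, 446
The 2 values of 918 share dense rank 4.
Remaining distinct values take the next consecutive integers.
K has value 918 mm → rank 4.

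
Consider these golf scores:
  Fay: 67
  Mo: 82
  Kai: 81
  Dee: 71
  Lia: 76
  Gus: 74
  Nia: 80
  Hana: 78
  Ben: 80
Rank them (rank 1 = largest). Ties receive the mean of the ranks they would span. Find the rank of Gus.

7

Sorted (descending): 82, 81, 80, 80, 78, 76, 74, 71, 67
The 2 values of 80 occupy positions 3–4 → average rank (3+4)/2 = 3.5.
Gus has value 74 → rank 7.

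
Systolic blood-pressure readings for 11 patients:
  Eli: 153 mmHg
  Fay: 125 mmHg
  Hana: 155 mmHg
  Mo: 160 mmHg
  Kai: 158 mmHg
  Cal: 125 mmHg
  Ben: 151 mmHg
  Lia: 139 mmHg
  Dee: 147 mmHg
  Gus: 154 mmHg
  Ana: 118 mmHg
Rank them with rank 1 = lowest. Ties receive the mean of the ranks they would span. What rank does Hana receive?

Sorted (ascending): 118, 125, 125, 139, 147, 151, 153, 154, 155, 158, 160
The 2 values of 125 occupy positions 2–3 → average rank (2+3)/2 = 2.5.
Hana has value 155 mmHg → rank 9.

9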